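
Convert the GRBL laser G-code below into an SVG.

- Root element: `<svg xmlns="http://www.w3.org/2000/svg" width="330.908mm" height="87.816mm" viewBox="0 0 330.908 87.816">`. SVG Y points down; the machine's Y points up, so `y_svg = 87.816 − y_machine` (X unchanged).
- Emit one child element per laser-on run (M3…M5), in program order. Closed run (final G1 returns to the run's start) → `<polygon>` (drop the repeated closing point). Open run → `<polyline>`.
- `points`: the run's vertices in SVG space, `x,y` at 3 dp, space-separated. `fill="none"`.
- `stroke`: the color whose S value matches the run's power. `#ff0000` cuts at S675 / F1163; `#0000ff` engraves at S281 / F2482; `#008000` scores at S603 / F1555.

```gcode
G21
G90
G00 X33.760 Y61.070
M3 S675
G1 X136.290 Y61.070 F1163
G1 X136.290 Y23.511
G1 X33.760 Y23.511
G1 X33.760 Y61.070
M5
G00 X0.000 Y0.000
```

<svg xmlns="http://www.w3.org/2000/svg" width="330.908mm" height="87.816mm" viewBox="0 0 330.908 87.816">
  <polygon points="33.760,26.746 136.290,26.746 136.290,64.305 33.760,64.305" fill="none" stroke="#ff0000"/>
</svg>

y_svg = 87.816 − y_m. Every run uses S675, so all elements get stroke `#ff0000` (cut).

[1] closed run; points: 33.760,26.746 136.290,26.746 136.290,64.305 33.760,64.305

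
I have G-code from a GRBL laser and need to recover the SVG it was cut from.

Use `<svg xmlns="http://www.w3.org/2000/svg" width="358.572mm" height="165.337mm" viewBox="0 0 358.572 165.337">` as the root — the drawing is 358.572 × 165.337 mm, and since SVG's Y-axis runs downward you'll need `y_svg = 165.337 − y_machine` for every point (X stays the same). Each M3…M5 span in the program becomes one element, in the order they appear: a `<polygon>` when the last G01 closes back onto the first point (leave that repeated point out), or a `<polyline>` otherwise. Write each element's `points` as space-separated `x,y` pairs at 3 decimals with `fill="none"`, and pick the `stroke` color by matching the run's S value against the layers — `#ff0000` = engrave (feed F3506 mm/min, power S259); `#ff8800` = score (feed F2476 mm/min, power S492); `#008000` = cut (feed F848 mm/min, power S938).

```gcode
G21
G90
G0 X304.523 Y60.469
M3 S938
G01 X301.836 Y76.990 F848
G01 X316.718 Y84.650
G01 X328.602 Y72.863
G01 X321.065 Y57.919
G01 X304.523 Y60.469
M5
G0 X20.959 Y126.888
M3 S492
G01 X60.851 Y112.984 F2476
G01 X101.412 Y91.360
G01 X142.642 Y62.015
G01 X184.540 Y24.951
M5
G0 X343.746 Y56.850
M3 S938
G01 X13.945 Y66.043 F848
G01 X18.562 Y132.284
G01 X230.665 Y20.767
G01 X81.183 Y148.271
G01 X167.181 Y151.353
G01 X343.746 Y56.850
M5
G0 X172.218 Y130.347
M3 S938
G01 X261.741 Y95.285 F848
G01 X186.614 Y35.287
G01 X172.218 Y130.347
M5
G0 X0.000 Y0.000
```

<svg xmlns="http://www.w3.org/2000/svg" width="358.572mm" height="165.337mm" viewBox="0 0 358.572 165.337">
  <polygon points="304.523,104.868 301.836,88.347 316.718,80.687 328.602,92.474 321.065,107.418" fill="none" stroke="#008000"/>
  <polyline points="20.959,38.449 60.851,52.353 101.412,73.977 142.642,103.322 184.540,140.386" fill="none" stroke="#ff8800"/>
  <polygon points="343.746,108.487 13.945,99.294 18.562,33.053 230.665,144.570 81.183,17.066 167.181,13.984" fill="none" stroke="#008000"/>
  <polygon points="172.218,34.990 261.741,70.052 186.614,130.050" fill="none" stroke="#008000"/>
</svg>

y_svg = 165.337 − y_m.

[1] S938→`#008000` (cut); closed run; points: 304.523,104.868 301.836,88.347 316.718,80.687 328.602,92.474 321.065,107.418

[2] S492→`#ff8800` (score); open run; points: 20.959,38.449 60.851,52.353 101.412,73.977 142.642,103.322 184.540,140.386

[3] S938→`#008000` (cut); closed run; points: 343.746,108.487 13.945,99.294 18.562,33.053 230.665,144.570 81.183,17.066 167.181,13.984

[4] S938→`#008000` (cut); closed run; points: 172.218,34.990 261.741,70.052 186.614,130.050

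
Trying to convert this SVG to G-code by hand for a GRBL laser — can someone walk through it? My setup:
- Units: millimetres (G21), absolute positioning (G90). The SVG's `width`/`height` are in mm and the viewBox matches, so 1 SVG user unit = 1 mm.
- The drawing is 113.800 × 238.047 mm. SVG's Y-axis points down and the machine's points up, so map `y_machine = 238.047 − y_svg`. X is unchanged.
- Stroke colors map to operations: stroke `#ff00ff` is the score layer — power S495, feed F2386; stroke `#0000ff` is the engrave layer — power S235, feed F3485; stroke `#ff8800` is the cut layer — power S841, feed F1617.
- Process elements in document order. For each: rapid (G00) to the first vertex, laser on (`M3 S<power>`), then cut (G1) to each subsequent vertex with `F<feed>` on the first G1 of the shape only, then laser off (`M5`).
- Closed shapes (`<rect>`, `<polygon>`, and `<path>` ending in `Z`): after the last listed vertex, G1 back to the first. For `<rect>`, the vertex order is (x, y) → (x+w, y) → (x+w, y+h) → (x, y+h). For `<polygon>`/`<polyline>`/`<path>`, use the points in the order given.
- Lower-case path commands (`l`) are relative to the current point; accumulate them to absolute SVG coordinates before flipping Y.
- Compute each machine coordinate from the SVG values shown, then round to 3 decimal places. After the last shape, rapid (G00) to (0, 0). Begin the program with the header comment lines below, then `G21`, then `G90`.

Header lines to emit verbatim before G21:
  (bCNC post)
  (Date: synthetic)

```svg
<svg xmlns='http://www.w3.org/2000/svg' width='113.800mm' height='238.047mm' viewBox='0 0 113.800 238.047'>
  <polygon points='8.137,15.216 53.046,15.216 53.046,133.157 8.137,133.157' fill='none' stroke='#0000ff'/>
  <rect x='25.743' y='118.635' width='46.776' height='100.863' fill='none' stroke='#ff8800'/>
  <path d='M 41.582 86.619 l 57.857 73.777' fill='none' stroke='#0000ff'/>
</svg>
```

1 u = 1 mm; y_m = 238.047 − y.

[1] `<polygon>` rectangle, #0000ff→engrave S235 F3485: (8.137,222.831) → (53.046,222.831) → (53.046,104.890) → (8.137,104.890) → (8.137,222.831) (closed)

[2] `<rect>` rectangle, #ff8800→cut S841 F1617: (25.743,119.412) → (72.519,119.412) → (72.519,18.549) → (25.743,18.549) → (25.743,119.412) (closed)

[3] `<path>` line segment, #0000ff→engrave S235 F3485: (41.582,151.428) → (99.439,77.651)

(bCNC post)
(Date: synthetic)
G21
G90
G00 X8.137 Y222.831
M3 S235
G1 X53.046 Y222.831 F3485
G1 X53.046 Y104.890
G1 X8.137 Y104.890
G1 X8.137 Y222.831
M5
G00 X25.743 Y119.412
M3 S841
G1 X72.519 Y119.412 F1617
G1 X72.519 Y18.549
G1 X25.743 Y18.549
G1 X25.743 Y119.412
M5
G00 X41.582 Y151.428
M3 S235
G1 X99.439 Y77.651 F3485
M5
G00 X0.000 Y0.000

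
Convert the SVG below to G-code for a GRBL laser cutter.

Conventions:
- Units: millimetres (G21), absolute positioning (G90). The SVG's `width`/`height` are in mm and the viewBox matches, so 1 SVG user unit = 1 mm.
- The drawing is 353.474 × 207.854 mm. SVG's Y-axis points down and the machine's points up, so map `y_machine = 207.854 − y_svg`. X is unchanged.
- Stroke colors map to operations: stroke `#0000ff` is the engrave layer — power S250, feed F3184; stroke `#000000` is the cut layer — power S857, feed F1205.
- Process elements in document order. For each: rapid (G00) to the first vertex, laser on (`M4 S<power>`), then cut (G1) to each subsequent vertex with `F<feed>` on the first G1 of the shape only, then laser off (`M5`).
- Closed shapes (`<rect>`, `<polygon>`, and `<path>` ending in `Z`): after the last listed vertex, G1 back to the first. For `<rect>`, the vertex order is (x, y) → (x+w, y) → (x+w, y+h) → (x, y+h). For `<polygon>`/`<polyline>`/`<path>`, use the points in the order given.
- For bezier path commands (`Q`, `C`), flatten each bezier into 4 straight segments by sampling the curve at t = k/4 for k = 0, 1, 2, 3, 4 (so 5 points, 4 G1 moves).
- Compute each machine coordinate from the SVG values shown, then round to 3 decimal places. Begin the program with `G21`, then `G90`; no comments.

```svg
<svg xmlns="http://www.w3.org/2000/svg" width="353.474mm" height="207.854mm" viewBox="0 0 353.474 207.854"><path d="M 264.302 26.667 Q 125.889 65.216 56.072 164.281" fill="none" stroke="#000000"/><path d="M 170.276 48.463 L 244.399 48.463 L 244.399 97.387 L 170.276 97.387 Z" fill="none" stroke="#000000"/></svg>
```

viewBox `0 0 353.474 207.854` with mm width/height → 1 unit = 1 mm. Flip: y_m = 207.854 − y_svg.

**Shape 1** — `<path>` quadratic bezier, stroke `#000000` → cut (S857, F1205). Control points (SVG): P0=(264.302,26.667), P1=(125.889,65.216), P2=(56.072,164.281); sampled at t=k/4. Machine vertices: (264.302,181.187) → (199.383,158.130) → (143.038,127.509) → (95.268,89.323) → (56.072,43.573). Open path.

**Shape 2** — `<path>` rectangle, stroke `#000000` → cut (S857, F1205). Machine vertices: (170.276,159.391) → (244.399,159.391) → (244.399,110.467) → (170.276,110.467) → (170.276,159.391). Closed: final G1 returns to the first vertex.

G21
G90
G00 X264.302 Y181.187
M4 S857
G1 X199.383 Y158.130 F1205
G1 X143.038 Y127.509
G1 X95.268 Y89.323
G1 X56.072 Y43.573
M5
G00 X170.276 Y159.391
M4 S857
G1 X244.399 Y159.391 F1205
G1 X244.399 Y110.467
G1 X170.276 Y110.467
G1 X170.276 Y159.391
M5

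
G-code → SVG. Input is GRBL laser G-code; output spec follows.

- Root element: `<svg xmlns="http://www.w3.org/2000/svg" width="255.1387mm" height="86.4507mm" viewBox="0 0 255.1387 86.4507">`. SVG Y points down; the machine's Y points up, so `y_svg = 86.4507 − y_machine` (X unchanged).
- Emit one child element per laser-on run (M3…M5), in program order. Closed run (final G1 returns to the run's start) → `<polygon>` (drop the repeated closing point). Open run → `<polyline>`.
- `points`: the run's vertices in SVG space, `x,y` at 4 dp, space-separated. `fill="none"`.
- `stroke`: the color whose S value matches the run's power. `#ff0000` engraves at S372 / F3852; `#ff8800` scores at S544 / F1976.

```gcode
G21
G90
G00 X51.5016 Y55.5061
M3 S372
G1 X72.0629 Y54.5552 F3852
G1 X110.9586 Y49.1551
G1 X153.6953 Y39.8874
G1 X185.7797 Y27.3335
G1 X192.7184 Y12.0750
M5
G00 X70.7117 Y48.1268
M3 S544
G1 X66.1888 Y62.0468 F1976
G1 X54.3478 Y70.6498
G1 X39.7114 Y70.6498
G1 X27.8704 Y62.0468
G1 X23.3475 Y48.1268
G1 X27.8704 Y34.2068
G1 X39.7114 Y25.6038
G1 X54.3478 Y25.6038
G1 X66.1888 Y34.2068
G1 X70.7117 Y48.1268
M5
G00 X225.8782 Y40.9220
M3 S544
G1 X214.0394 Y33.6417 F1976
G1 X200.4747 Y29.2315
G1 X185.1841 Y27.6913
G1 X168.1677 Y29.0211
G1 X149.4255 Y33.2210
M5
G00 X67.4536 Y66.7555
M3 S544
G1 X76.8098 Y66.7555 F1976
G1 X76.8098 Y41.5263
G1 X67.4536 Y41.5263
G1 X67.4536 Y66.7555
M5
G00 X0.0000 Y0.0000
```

y_svg = 86.4507 − y_m.

[1] S372→`#ff0000` (engrave); open run; points: 51.5016,30.9446 72.0629,31.8955 110.9586,37.2956 153.6953,46.5633 185.7797,59.1172 192.7184,74.3757

[2] S544→`#ff8800` (score); closed run; points: 70.7117,38.3239 66.1888,24.4039 54.3478,15.8009 39.7114,15.8009 27.8704,24.4039 23.3475,38.3239 27.8704,52.2439 39.7114,60.8469 54.3478,60.8469 66.1888,52.2439

[3] S544→`#ff8800` (score); open run; points: 225.8782,45.5287 214.0394,52.8090 200.4747,57.2192 185.1841,58.7594 168.1677,57.4296 149.4255,53.2297

[4] S544→`#ff8800` (score); closed run; points: 67.4536,19.6952 76.8098,19.6952 76.8098,44.9244 67.4536,44.9244

<svg xmlns="http://www.w3.org/2000/svg" width="255.1387mm" height="86.4507mm" viewBox="0 0 255.1387 86.4507">
  <polyline points="51.5016,30.9446 72.0629,31.8955 110.9586,37.2956 153.6953,46.5633 185.7797,59.1172 192.7184,74.3757" fill="none" stroke="#ff0000"/>
  <polygon points="70.7117,38.3239 66.1888,24.4039 54.3478,15.8009 39.7114,15.8009 27.8704,24.4039 23.3475,38.3239 27.8704,52.2439 39.7114,60.8469 54.3478,60.8469 66.1888,52.2439" fill="none" stroke="#ff8800"/>
  <polyline points="225.8782,45.5287 214.0394,52.8090 200.4747,57.2192 185.1841,58.7594 168.1677,57.4296 149.4255,53.2297" fill="none" stroke="#ff8800"/>
  <polygon points="67.4536,19.6952 76.8098,19.6952 76.8098,44.9244 67.4536,44.9244" fill="none" stroke="#ff8800"/>
</svg>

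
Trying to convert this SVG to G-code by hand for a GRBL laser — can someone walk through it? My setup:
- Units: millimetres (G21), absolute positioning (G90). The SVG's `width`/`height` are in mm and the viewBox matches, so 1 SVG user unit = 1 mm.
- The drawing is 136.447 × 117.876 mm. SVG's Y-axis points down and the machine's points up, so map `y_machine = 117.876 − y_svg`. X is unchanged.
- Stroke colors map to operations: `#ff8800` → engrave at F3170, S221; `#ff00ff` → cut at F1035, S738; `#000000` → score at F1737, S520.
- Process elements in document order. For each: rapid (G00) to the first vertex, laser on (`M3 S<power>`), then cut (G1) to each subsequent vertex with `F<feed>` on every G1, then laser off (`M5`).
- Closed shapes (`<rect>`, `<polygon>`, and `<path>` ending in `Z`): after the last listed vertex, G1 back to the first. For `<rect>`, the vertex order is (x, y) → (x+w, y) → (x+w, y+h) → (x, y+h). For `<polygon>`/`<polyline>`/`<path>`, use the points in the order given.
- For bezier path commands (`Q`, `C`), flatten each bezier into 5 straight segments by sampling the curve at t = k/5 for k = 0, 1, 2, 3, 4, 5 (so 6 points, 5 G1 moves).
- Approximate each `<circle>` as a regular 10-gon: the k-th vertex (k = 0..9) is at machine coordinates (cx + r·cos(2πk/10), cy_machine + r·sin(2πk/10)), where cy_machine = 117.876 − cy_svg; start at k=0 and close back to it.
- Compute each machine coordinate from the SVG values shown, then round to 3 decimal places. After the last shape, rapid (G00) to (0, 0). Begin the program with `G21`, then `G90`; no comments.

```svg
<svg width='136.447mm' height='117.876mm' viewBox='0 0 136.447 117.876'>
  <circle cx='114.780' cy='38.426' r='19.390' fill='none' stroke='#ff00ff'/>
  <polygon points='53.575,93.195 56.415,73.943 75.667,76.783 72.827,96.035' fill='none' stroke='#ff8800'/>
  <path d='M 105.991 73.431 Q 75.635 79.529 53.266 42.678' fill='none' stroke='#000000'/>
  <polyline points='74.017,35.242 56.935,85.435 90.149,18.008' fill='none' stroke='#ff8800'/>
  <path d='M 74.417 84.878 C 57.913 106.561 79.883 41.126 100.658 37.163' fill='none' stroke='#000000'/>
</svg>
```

G21
G90
G00 X134.170 Y79.450
M3 S738
G1 X130.467 Y90.847 F1035
G1 X120.772 Y97.891 F1035
G1 X108.788 Y97.891 F1035
G1 X99.093 Y90.847 F1035
G1 X95.390 Y79.450 F1035
G1 X99.093 Y68.053 F1035
G1 X108.788 Y61.009 F1035
G1 X120.772 Y61.009 F1035
G1 X130.467 Y68.053 F1035
G1 X134.170 Y79.450 F1035
M5
G00 X53.575 Y24.681
M3 S221
G1 X56.415 Y43.933 F3170
G1 X75.667 Y41.093 F3170
G1 X72.827 Y21.841 F3170
G1 X53.575 Y24.681 F3170
M5
G00 X105.991 Y44.445
M3 S520
G1 X94.168 Y43.724 F1737
G1 X82.984 Y46.438 F1737
G1 X72.439 Y52.589 F1737
G1 X62.533 Y62.176 F1737
G1 X53.266 Y75.198 F1737
M5
G00 X74.017 Y82.634
M3 S221
G1 X56.935 Y32.441 F3170
G1 X90.149 Y99.868 F3170
M5
G00 X74.417 Y32.998
M3 S520
G1 X68.814 Y29.254 F1737
G1 X70.541 Y39.285 F1737
G1 X77.693 Y55.961 F1737
G1 X88.367 Y72.147 F1737
G1 X100.658 Y80.713 F1737
M5
G00 X0.000 Y0.000

1 u = 1 mm; y_m = 117.876 − y.

[1] `<circle>` circle, #ff00ff→cut S738 F1035: (134.170,79.450) → (130.467,90.847) → (120.772,97.891) → (108.788,97.891) → (99.093,90.847) → (95.390,79.450) → (99.093,68.053) → (108.788,61.009) → (120.772,61.009) → (130.467,68.053) → (134.170,79.450) (closed)

[2] `<polygon>` regular polygon, #ff8800→engrave S221 F3170: (53.575,24.681) → (56.415,43.933) → (75.667,41.093) → (72.827,21.841) → (53.575,24.681) (closed)

[3] `<path>` quadratic bezier, #000000→score S520 F1737: (105.991,44.445) → (94.168,43.724) → (82.984,46.438) → (72.439,52.589) → (62.533,62.176) → (53.266,75.198)

[4] `<polyline>` open polyline, #ff8800→engrave S221 F3170: (74.017,82.634) → (56.935,32.441) → (90.149,99.868)

[5] `<path>` cubic bezier, #000000→score S520 F1737: (74.417,32.998) → (68.814,29.254) → (70.541,39.285) → (77.693,55.961) → (88.367,72.147) → (100.658,80.713)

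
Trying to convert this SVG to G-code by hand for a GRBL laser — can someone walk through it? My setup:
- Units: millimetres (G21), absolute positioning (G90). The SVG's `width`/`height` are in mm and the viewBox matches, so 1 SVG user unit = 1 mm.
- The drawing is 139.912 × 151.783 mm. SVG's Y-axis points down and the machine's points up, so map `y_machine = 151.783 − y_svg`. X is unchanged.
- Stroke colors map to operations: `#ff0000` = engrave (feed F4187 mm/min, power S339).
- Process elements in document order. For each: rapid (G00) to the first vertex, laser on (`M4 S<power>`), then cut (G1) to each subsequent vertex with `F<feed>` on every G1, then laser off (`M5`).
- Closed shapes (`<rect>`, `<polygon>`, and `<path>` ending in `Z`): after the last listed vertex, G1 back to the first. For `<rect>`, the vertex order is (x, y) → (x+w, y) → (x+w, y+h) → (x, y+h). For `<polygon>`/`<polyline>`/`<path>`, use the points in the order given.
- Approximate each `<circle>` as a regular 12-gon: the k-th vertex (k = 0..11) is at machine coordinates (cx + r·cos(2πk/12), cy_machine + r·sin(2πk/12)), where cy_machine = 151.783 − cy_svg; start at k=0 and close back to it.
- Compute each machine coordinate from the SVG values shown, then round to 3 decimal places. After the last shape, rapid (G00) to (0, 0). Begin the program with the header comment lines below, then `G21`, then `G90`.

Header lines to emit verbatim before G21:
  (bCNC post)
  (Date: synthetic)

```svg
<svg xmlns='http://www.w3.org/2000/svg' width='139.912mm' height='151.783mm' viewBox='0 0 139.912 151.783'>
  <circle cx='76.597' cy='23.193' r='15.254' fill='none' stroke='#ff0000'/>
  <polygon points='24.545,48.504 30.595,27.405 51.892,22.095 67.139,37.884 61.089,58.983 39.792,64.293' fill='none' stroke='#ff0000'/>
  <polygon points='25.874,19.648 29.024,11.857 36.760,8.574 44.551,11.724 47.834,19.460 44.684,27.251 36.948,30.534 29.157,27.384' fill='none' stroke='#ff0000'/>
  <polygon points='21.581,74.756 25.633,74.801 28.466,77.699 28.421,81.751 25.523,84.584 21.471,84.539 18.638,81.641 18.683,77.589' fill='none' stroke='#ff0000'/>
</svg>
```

Since the viewBox matches the mm dimensions, user units are millimetres directly. The only transform is the Y-flip y_m = 151.783 − y_svg.

Shape 1 is a circle drawn with `<circle>`. Its stroke #ff0000 means engrave at S339, F4187. After flipping Y the toolpath is (91.851,128.590) → (89.807,136.217) → (84.224,141.800) → (76.597,143.844) → (68.970,141.800) → (63.387,136.217) → (61.343,128.590) → (63.387,120.963) → (68.970,115.380) → (76.597,113.336) → (84.224,115.380) → (89.807,120.963) → (91.851,128.590), returning to the start.

Shape 2 is a regular polygon drawn with `<polygon>`. Its stroke #ff0000 means engrave at S339, F4187. After flipping Y the toolpath is (24.545,103.279) → (30.595,124.378) → (51.892,129.688) → (67.139,113.899) → (61.089,92.800) → (39.792,87.490) → (24.545,103.279), returning to the start.

Shape 3 is a regular polygon drawn with `<polygon>`. Its stroke #ff0000 means engrave at S339, F4187. After flipping Y the toolpath is (25.874,132.135) → (29.024,139.926) → (36.760,143.209) → (44.551,140.059) → (47.834,132.323) → (44.684,124.532) → (36.948,121.249) → (29.157,124.399) → (25.874,132.135), returning to the start.

Shape 4 is a regular polygon drawn with `<polygon>`. Its stroke #ff0000 means engrave at S339, F4187. After flipping Y the toolpath is (21.581,77.027) → (25.633,76.982) → (28.466,74.084) → (28.421,70.032) → (25.523,67.199) → (21.471,67.244) → (18.638,70.142) → (18.683,74.194) → (21.581,77.027), returning to the start.

(bCNC post)
(Date: synthetic)
G21
G90
G00 X91.851 Y128.590
M4 S339
G1 X89.807 Y136.217 F4187
G1 X84.224 Y141.800 F4187
G1 X76.597 Y143.844 F4187
G1 X68.970 Y141.800 F4187
G1 X63.387 Y136.217 F4187
G1 X61.343 Y128.590 F4187
G1 X63.387 Y120.963 F4187
G1 X68.970 Y115.380 F4187
G1 X76.597 Y113.336 F4187
G1 X84.224 Y115.380 F4187
G1 X89.807 Y120.963 F4187
G1 X91.851 Y128.590 F4187
M5
G00 X24.545 Y103.279
M4 S339
G1 X30.595 Y124.378 F4187
G1 X51.892 Y129.688 F4187
G1 X67.139 Y113.899 F4187
G1 X61.089 Y92.800 F4187
G1 X39.792 Y87.490 F4187
G1 X24.545 Y103.279 F4187
M5
G00 X25.874 Y132.135
M4 S339
G1 X29.024 Y139.926 F4187
G1 X36.760 Y143.209 F4187
G1 X44.551 Y140.059 F4187
G1 X47.834 Y132.323 F4187
G1 X44.684 Y124.532 F4187
G1 X36.948 Y121.249 F4187
G1 X29.157 Y124.399 F4187
G1 X25.874 Y132.135 F4187
M5
G00 X21.581 Y77.027
M4 S339
G1 X25.633 Y76.982 F4187
G1 X28.466 Y74.084 F4187
G1 X28.421 Y70.032 F4187
G1 X25.523 Y67.199 F4187
G1 X21.471 Y67.244 F4187
G1 X18.638 Y70.142 F4187
G1 X18.683 Y74.194 F4187
G1 X21.581 Y77.027 F4187
M5
G00 X0.000 Y0.000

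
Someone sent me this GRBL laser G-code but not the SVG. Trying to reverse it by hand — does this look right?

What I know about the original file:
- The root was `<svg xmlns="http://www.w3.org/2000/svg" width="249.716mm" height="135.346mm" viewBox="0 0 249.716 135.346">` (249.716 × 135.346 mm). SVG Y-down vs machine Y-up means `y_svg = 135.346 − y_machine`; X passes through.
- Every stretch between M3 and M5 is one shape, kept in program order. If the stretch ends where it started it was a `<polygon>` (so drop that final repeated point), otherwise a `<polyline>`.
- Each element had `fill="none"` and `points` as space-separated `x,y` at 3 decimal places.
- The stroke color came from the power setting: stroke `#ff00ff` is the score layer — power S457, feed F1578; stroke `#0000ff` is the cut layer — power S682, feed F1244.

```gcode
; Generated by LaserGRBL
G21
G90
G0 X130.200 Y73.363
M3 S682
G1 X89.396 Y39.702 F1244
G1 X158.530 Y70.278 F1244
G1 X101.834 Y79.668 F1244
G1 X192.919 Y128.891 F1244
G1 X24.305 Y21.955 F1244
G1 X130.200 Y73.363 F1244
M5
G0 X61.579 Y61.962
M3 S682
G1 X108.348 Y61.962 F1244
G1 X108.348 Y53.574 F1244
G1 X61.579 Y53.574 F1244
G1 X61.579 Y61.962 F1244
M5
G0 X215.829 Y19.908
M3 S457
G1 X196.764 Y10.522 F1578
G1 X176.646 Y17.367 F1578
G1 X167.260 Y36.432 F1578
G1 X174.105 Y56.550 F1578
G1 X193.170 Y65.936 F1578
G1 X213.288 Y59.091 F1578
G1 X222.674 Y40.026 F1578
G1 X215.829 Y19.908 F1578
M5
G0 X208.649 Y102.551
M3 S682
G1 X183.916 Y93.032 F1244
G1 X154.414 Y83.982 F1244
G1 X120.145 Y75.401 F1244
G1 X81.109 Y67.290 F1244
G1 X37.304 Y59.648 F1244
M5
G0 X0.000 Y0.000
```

Each laser-on run becomes one SVG element. Flip Y back into SVG space with y_svg = 135.346 − y_machine.

Run 1: the run's S682 means `#0000ff` (cut). The run returns to its start, so emit a `<polygon>` with points (Y-flipped): 130.200,61.983 89.396,95.644 158.530,65.068 101.834,55.678 192.919,6.455 24.305,113.391.

Run 2: S682 ⇒ cut layer `#0000ff`. The run returns to its start, so emit a `<polygon>` with points (Y-flipped): 61.579,73.384 108.348,73.384 108.348,81.772 61.579,81.772.

Run 3: S457 ⇒ score layer `#ff00ff`. The run returns to its start, so emit a `<polygon>` with points (Y-flipped): 215.829,115.438 196.764,124.824 176.646,117.979 167.260,98.914 174.105,78.796 193.170,69.410 213.288,76.255 222.674,95.320.

Run 4: the run's S682 means `#0000ff` (cut). The run is open, so emit a `<polyline>` with points (Y-flipped): 208.649,32.795 183.916,42.314 154.414,51.364 120.145,59.945 81.109,68.056 37.304,75.698.

<svg xmlns="http://www.w3.org/2000/svg" width="249.716mm" height="135.346mm" viewBox="0 0 249.716 135.346">
  <polygon points="130.200,61.983 89.396,95.644 158.530,65.068 101.834,55.678 192.919,6.455 24.305,113.391" fill="none" stroke="#0000ff"/>
  <polygon points="61.579,73.384 108.348,73.384 108.348,81.772 61.579,81.772" fill="none" stroke="#0000ff"/>
  <polygon points="215.829,115.438 196.764,124.824 176.646,117.979 167.260,98.914 174.105,78.796 193.170,69.410 213.288,76.255 222.674,95.320" fill="none" stroke="#ff00ff"/>
  <polyline points="208.649,32.795 183.916,42.314 154.414,51.364 120.145,59.945 81.109,68.056 37.304,75.698" fill="none" stroke="#0000ff"/>
</svg>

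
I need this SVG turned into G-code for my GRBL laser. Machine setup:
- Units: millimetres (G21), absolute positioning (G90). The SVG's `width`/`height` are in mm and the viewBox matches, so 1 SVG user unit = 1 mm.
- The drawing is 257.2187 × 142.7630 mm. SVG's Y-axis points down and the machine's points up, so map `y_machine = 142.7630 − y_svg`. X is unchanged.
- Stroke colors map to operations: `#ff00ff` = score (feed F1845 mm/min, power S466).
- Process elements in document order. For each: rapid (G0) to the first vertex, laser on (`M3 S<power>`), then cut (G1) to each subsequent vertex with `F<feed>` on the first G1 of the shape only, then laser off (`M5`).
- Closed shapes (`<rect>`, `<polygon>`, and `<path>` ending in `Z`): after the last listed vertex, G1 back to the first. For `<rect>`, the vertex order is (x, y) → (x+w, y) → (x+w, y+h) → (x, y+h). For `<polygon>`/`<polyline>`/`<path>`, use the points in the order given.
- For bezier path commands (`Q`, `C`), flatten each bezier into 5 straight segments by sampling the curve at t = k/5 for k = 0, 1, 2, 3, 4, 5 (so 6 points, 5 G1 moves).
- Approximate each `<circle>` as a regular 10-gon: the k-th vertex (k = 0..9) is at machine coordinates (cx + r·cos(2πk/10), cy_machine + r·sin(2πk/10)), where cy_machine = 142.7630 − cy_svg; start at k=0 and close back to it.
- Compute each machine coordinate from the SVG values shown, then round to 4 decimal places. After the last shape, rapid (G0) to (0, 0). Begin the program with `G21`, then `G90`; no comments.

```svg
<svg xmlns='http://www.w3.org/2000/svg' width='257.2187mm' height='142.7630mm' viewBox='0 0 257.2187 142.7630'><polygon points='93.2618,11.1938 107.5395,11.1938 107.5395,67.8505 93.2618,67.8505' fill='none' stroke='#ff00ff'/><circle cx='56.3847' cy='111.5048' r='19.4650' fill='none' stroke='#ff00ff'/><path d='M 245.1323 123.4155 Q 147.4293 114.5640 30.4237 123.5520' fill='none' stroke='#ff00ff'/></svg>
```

G21
G90
G0 X93.2618 Y131.5692
M3 S466
G1 X107.5395 Y131.5692 F1845
G1 X107.5395 Y74.9125
G1 X93.2618 Y74.9125
G1 X93.2618 Y131.5692
M5
G0 X75.8497 Y31.2582
M3 S466
G1 X72.1322 Y42.6994 F1845
G1 X62.3997 Y49.7705
G1 X50.3697 Y49.7705
G1 X40.6372 Y42.6994
G1 X36.9197 Y31.2582
G1 X40.6372 Y19.8170
G1 X50.3697 Y12.7459
G1 X62.3997 Y12.7459
G1 X72.1322 Y19.8170
G1 X75.8497 Y31.2582
M5
G0 X245.1323 Y19.3475
M3 S466
G1 X205.2790 Y22.1745 F1845
G1 X163.8815 Y23.5744
G1 X120.9398 Y23.5471
G1 X76.4538 Y22.0926
G1 X30.4237 Y19.2110
M5
G0 X0.0000 Y0.0000

viewBox `0 0 257.2187 142.7630` with mm width/height → 1 unit = 1 mm. Flip: y_m = 142.7630 − y_svg.

**Shape 1** — `<polygon>` rectangle, stroke `#ff00ff` → score (S466, F1845). Machine vertices: (93.2618,131.5692) → (107.5395,131.5692) → (107.5395,74.9125) → (93.2618,74.9125) → (93.2618,131.5692). Closed: final G1 returns to the first vertex.

**Shape 2** — `<circle>` circle, stroke `#ff00ff` → score (S466, F1845). Machine vertices: (75.8497,31.2582) → (72.1322,42.6994) → (62.3997,49.7705) → (50.3697,49.7705) → (40.6372,42.6994) → (36.9197,31.2582) → (40.6372,19.8170) → (50.3697,12.7459) → (62.3997,12.7459) → (72.1322,19.8170) → (75.8497,31.2582). Closed: final G1 returns to the first vertex.

**Shape 3** — `<path>` quadratic bezier, stroke `#ff00ff` → score (S466, F1845). Control points (SVG): P0=(245.1323,123.4155), P1=(147.4293,114.5640), P2=(30.4237,123.5520); sampled at t=k/5. Machine vertices: (245.1323,19.3475) → (205.2790,22.1745) → (163.8815,23.5744) → (120.9398,23.5471) → (76.4538,22.0926) → (30.4237,19.2110). Open path.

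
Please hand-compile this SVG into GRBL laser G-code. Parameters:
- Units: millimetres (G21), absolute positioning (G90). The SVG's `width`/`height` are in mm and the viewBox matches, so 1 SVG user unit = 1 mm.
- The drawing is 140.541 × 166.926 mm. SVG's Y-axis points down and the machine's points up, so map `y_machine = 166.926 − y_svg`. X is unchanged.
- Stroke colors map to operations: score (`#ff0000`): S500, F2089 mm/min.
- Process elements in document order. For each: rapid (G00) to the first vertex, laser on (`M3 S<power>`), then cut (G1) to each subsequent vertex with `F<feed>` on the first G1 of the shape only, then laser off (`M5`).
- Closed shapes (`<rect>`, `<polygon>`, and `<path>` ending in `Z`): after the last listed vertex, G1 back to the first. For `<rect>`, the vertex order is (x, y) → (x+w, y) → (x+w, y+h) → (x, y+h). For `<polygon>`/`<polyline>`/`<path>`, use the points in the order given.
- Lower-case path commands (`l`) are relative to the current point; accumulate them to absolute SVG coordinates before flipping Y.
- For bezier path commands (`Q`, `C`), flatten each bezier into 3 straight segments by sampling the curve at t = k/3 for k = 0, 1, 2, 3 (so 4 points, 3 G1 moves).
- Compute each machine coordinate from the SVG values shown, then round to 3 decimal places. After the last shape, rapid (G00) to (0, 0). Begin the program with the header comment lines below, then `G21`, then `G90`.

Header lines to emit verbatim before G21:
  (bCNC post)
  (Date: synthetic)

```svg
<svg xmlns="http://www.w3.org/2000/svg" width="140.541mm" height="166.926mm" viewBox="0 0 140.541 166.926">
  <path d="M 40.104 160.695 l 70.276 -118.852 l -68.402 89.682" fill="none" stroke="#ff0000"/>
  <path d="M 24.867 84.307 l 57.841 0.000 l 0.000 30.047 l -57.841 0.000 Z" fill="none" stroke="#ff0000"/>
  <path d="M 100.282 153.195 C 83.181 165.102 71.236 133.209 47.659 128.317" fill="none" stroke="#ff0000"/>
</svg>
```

(bCNC post)
(Date: synthetic)
G21
G90
G00 X40.104 Y6.231
M3 S500
G1 X110.380 Y125.083 F2089
G1 X41.978 Y35.401
M5
G00 X24.867 Y82.619
M3 S500
G1 X82.708 Y82.619 F2089
G1 X82.708 Y52.572
G1 X24.867 Y52.572
G1 X24.867 Y82.619
M5
G00 X100.282 Y13.731
M3 S500
G1 X84.278 Y13.802 F2089
G1 X67.980 Y27.339
G1 X47.659 Y38.609
M5
G00 X0.000 Y0.000

1 u = 1 mm; y_m = 166.926 − y.

[1] `<path>` open polyline, #ff0000→score S500 F2089: (40.104,6.231) → (110.380,125.083) → (41.978,35.401)

[2] `<path>` rectangle, #ff0000→score S500 F2089: (24.867,82.619) → (82.708,82.619) → (82.708,52.572) → (24.867,52.572) → (24.867,82.619) (closed)

[3] `<path>` cubic bezier, #ff0000→score S500 F2089: (100.282,13.731) → (84.278,13.802) → (67.980,27.339) → (47.659,38.609)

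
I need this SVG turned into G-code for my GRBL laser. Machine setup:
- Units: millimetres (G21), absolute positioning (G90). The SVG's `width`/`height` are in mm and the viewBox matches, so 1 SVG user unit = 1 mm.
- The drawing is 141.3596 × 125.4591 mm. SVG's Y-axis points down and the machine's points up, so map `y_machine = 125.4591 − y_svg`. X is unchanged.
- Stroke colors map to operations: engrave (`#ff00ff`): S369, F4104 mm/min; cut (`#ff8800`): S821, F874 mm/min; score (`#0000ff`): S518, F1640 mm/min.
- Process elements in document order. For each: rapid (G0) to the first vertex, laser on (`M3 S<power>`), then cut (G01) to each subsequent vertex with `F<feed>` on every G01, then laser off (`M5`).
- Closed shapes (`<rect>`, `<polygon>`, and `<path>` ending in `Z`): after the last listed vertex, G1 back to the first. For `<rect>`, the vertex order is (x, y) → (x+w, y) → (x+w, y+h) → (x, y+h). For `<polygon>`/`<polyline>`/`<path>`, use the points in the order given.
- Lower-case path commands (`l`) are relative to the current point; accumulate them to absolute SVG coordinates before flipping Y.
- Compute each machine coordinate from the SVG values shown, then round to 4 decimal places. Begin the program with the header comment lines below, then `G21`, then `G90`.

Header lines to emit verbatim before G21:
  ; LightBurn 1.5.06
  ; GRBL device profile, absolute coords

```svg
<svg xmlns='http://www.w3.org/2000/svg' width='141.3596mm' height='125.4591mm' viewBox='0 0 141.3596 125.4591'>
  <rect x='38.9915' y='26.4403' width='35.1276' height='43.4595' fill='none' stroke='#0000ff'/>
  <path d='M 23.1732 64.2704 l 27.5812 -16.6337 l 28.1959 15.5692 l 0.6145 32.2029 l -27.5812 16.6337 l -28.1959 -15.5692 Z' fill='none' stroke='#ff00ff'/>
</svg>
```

; LightBurn 1.5.06
; GRBL device profile, absolute coords
G21
G90
G0 X38.9915 Y99.0188
M3 S518
G01 X74.1191 Y99.0188 F1640
G01 X74.1191 Y55.5593 F1640
G01 X38.9915 Y55.5593 F1640
G01 X38.9915 Y99.0188 F1640
M5
G0 X23.1732 Y61.1887
M3 S369
G01 X50.7544 Y77.8224 F4104
G01 X78.9503 Y62.2532 F4104
G01 X79.5648 Y30.0503 F4104
G01 X51.9836 Y13.4166 F4104
G01 X23.7877 Y28.9858 F4104
G01 X23.1732 Y61.1887 F4104
M5

Since the viewBox matches the mm dimensions, user units are millimetres directly. The only transform is the Y-flip y_m = 125.4591 − y_svg.

Shape 1 is a rectangle drawn with `<rect>`. Its stroke #0000ff means score at S518, F1640. After flipping Y the toolpath is (38.9915,99.0188) → (74.1191,99.0188) → (74.1191,55.5593) → (38.9915,55.5593) → (38.9915,99.0188), returning to the start.

Shape 2 is a regular polygon drawn with `<path>`. Its stroke #ff00ff means engrave at S369, F4104. After flipping Y the toolpath is (23.1732,61.1887) → (50.7544,77.8224) → (78.9503,62.2532) → (79.5648,30.0503) → (51.9836,13.4166) → (23.7877,28.9858) → (23.1732,61.1887), returning to the start.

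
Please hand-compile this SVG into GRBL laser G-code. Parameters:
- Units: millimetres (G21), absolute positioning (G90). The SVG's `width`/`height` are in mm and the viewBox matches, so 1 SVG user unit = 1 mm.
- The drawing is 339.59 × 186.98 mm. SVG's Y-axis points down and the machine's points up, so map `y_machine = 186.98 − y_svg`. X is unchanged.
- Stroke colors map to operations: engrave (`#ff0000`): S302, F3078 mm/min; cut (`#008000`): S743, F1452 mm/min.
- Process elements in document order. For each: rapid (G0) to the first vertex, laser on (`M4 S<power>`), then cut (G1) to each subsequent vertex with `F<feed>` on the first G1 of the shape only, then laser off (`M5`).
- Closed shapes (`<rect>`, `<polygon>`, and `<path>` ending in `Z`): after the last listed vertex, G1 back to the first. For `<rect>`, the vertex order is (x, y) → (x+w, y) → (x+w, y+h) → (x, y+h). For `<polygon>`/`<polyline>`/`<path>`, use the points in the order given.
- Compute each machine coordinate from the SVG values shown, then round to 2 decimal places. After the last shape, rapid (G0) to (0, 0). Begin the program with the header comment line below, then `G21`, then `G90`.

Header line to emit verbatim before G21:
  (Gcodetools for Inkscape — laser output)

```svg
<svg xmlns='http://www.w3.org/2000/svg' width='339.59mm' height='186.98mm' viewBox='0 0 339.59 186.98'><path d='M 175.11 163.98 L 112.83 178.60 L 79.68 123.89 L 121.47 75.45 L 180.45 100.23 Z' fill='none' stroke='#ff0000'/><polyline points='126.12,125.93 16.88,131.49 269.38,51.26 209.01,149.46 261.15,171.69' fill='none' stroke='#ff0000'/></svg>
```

(Gcodetools for Inkscape — laser output)
G21
G90
G0 X175.11 Y23.00
M4 S302
G1 X112.83 Y8.38 F3078
G1 X79.68 Y63.09
G1 X121.47 Y111.53
G1 X180.45 Y86.75
G1 X175.11 Y23.00
M5
G0 X126.12 Y61.05
M4 S302
G1 X16.88 Y55.49 F3078
G1 X269.38 Y135.72
G1 X209.01 Y37.52
G1 X261.15 Y15.29
M5
G0 X0.00 Y0.00

Since the viewBox matches the mm dimensions, user units are millimetres directly. The only transform is the Y-flip y_m = 186.98 − y_svg.

Shape 1 is a regular polygon drawn with `<path>`. Its stroke #ff0000 means engrave at S302, F3078. After flipping Y the toolpath is (175.11,23.00) → (112.83,8.38) → (79.68,63.09) → (121.47,111.53) → (180.45,86.75) → (175.11,23.00), returning to the start.

Shape 2 is a open polyline drawn with `<polyline>`. Its stroke #ff0000 means engrave at S302, F3078. After flipping Y the toolpath is (126.12,61.05) → (16.88,55.49) → (269.38,135.72) → (209.01,37.52) → (261.15,15.29).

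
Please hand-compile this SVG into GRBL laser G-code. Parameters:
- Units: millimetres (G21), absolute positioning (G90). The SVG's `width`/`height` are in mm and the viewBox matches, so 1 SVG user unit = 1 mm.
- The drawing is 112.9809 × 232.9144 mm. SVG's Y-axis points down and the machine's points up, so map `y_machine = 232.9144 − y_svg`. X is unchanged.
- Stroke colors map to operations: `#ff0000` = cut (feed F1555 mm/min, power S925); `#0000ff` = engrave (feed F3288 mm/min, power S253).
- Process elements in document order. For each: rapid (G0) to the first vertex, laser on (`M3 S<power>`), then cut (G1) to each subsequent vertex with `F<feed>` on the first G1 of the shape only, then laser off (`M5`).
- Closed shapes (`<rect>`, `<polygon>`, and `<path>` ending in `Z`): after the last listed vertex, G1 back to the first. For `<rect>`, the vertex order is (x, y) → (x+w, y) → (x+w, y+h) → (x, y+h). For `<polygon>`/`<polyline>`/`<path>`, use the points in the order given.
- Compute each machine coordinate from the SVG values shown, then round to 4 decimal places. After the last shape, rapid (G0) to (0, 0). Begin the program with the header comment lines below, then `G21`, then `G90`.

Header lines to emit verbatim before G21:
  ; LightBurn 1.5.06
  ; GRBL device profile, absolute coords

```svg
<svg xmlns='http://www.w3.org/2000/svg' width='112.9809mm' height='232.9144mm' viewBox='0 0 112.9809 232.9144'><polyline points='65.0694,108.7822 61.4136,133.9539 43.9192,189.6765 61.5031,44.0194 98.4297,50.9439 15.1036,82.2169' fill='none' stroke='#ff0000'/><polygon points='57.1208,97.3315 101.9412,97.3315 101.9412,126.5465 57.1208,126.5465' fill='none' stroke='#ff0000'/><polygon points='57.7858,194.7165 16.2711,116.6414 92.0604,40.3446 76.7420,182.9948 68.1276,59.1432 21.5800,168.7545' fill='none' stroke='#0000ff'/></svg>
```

viewBox `0 0 112.9809 232.9144` with mm width/height → 1 unit = 1 mm. Flip: y_m = 232.9144 − y_svg.

**Shape 1** — `<polyline>` open polyline, stroke `#ff0000` → cut (S925, F1555). Machine vertices: (65.0694,124.1322) → (61.4136,98.9605) → (43.9192,43.2379) → (61.5031,188.8950) → (98.4297,181.9705) → (15.1036,150.6975). Open path.

**Shape 2** — `<polygon>` rectangle, stroke `#ff0000` → cut (S925, F1555). Machine vertices: (57.1208,135.5829) → (101.9412,135.5829) → (101.9412,106.3679) → (57.1208,106.3679) → (57.1208,135.5829). Closed: final G1 returns to the first vertex.

**Shape 3** — `<polygon>` closed polygon, stroke `#0000ff` → engrave (S253, F3288). Machine vertices: (57.7858,38.1979) → (16.2711,116.2730) → (92.0604,192.5698) → (76.7420,49.9196) → (68.1276,173.7712) → (21.5800,64.1599) → (57.7858,38.1979). Closed: final G1 returns to the first vertex.

; LightBurn 1.5.06
; GRBL device profile, absolute coords
G21
G90
G0 X65.0694 Y124.1322
M3 S925
G1 X61.4136 Y98.9605 F1555
G1 X43.9192 Y43.2379
G1 X61.5031 Y188.8950
G1 X98.4297 Y181.9705
G1 X15.1036 Y150.6975
M5
G0 X57.1208 Y135.5829
M3 S925
G1 X101.9412 Y135.5829 F1555
G1 X101.9412 Y106.3679
G1 X57.1208 Y106.3679
G1 X57.1208 Y135.5829
M5
G0 X57.7858 Y38.1979
M3 S253
G1 X16.2711 Y116.2730 F3288
G1 X92.0604 Y192.5698
G1 X76.7420 Y49.9196
G1 X68.1276 Y173.7712
G1 X21.5800 Y64.1599
G1 X57.7858 Y38.1979
M5
G0 X0.0000 Y0.0000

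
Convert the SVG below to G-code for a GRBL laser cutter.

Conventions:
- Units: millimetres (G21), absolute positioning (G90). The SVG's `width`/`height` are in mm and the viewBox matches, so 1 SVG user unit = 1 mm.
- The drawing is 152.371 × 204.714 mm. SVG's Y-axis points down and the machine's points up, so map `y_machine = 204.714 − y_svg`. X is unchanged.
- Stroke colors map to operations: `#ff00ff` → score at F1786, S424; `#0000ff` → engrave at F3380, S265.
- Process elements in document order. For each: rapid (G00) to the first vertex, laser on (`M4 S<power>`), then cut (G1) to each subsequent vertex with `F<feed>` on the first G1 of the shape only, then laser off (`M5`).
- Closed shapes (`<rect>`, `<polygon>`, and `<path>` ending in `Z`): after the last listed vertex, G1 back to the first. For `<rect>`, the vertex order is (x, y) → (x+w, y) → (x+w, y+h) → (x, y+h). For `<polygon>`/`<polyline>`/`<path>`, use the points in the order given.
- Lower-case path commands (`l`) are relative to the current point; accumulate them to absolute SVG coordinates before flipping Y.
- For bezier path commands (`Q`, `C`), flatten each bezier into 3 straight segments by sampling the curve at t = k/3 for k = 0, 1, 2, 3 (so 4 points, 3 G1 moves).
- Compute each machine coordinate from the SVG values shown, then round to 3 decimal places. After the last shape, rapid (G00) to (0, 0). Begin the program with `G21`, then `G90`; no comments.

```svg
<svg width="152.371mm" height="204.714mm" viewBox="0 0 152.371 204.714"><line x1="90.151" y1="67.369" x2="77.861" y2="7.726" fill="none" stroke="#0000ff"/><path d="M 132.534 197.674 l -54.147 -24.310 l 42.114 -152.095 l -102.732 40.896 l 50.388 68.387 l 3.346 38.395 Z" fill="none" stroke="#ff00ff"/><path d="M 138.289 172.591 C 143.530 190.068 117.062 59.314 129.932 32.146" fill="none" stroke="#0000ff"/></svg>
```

1 u = 1 mm; y_m = 204.714 − y.

[1] `<line>` line segment, #0000ff→engrave S265 F3380: (90.151,137.345) → (77.861,196.988)

[2] `<path>` closed polygon, #ff00ff→score S424 F1786: (132.534,7.040) → (78.387,31.350) → (120.501,183.445) → (17.769,142.549) → (68.157,74.162) → (71.503,35.767) → (132.534,7.040) (closed)

[3] `<path>` cubic bezier, #0000ff→engrave S265 F3380: (138.289,32.123) → (135.592,54.730) → (127.543,120.198) → (129.932,172.568)

G21
G90
G00 X90.151 Y137.345
M4 S265
G1 X77.861 Y196.988 F3380
M5
G00 X132.534 Y7.040
M4 S424
G1 X78.387 Y31.350 F1786
G1 X120.501 Y183.445
G1 X17.769 Y142.549
G1 X68.157 Y74.162
G1 X71.503 Y35.767
G1 X132.534 Y7.040
M5
G00 X138.289 Y32.123
M4 S265
G1 X135.592 Y54.730 F3380
G1 X127.543 Y120.198
G1 X129.932 Y172.568
M5
G00 X0.000 Y0.000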